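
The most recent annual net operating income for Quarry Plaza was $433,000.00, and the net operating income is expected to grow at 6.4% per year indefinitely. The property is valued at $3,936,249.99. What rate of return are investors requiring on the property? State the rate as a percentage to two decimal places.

18.10%

D₁ = $433,000.00 × 1.064 = $460,712.0000
P = D₁/(r − g) ⇒ r = D₁/P + g = $460,712.0000/$3,936,249.99 + 0.064 = 0.117043 + 0.064 = 0.181043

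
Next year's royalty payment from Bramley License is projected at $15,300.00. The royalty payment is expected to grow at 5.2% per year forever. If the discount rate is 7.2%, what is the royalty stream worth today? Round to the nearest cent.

$765000.00

Growing perpetuity: P = D₁ / (r − g) = $15,300.0000 / (0.072 − 0.052) = $765,000.00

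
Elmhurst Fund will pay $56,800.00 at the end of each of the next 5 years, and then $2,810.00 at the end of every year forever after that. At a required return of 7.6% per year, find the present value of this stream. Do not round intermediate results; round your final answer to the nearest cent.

$254831.97

PV of 5-year annuity: $56,800.00 × [1 − (1+0.076)^−5] / 0.076 = 229197.08315
Perpetuity value at year 5: $2,810.00 / 0.076 = 36973.68421
PV of perpetuity: 36973.68421 / (1+0.076)^5 = 25634.88485
Total PV = 229197.08315 + 25634.88485 = 254831.96800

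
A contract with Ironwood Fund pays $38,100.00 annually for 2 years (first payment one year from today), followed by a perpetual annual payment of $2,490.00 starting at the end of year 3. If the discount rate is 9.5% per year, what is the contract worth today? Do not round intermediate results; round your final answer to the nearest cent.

$88430.20

PV of 2-year annuity: $38,100.00 × [1 − (1+0.095)^−2] / 0.095 = 66570.33840
Perpetuity value at year 2: $2,490.00 / 0.095 = 26210.52632
PV of perpetuity: 26210.52632 / (1+0.095)^2 = 21859.86640
Total PV = 66570.33840 + 21859.86640 = 88430.20480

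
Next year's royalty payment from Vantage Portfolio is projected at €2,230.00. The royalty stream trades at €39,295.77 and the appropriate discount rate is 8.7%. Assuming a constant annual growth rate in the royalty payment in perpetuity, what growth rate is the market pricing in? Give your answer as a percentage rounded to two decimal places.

3.03%

P = D₁/(r−g) ⇒ g = r − D₁/P = 0.087 − €2,230.00/€39,295.77 = 0.030251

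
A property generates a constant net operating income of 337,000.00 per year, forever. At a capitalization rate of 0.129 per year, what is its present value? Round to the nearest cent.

2612403.10

Level perpetuity: PV = C / r = 337,000.00 / 0.129 = 2,612,403.10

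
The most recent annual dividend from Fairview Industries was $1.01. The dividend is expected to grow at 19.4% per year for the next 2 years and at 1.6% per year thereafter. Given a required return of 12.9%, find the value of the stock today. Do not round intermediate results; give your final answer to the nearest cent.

D_1 = 1.20594
D_2 = 1.43989
Terminal value at year 2: TV = D_2×(1+g_2)/(r−g_2) = 1.46293/0.113 = 12.94629
P_0 = D_1/(1+r)^1 + D_2/(1+r)^2 + TV/(1+r)^2
    = 1.06815 + 1.12965 + 10.15681 = 12.35461

$12.35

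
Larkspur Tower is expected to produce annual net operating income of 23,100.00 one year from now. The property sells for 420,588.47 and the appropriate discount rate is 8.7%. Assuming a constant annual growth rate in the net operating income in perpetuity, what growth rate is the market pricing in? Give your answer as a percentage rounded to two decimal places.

P = D₁/(r−g) ⇒ g = r − D₁/P = 0.087 − 23,100.00/420,588.47 = 0.032077

3.21%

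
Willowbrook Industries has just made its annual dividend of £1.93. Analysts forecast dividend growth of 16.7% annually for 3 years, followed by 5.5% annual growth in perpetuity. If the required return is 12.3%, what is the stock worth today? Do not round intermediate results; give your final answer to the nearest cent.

D_1 = 2.25231
D_2 = 2.62845
D_3 = 3.06740
Terminal value at year 3: TV = D_3×(1+g_2)/(r−g_2) = 3.23610/0.068 = 47.58975
P_0 = D_1/(1+r)^1 + D_2/(1+r)^2 + D_3/(1+r)^3 + TV/(1+r)^3
    = 2.00562 + 2.08420 + 2.16586 + 33.60270 = 39.85838

£39.86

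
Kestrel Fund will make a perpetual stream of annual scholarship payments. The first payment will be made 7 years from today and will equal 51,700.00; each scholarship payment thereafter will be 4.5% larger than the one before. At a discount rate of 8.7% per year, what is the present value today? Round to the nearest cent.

746215.02

Value at end of year 6: C₁ / (r − g) = 51,700.00 / (0.087 − 0.045) = 1,230,952.3810
Discount to today: PV = 1,230,952.3810 / (1 + 0.087)^6 = 1,230,952.3810 / 1.649595 = 746,215.02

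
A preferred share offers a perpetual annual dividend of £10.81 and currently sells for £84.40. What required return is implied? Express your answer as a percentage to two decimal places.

12.81%

P = C/r ⇒ r = C/P = £10.81/£84.40 = 0.128081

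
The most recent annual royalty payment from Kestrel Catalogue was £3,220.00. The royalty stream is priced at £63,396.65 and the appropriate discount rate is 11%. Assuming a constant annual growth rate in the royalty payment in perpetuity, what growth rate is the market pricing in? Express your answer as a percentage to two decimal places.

P = D₀(1+g)/(r−g) ⇒ P(r−g) = D₀(1+g) ⇒ g(P+D₀) = P·r − D₀
g = (P·r − D₀)/(P + D₀) = (£63,396.65×0.11 − £3,220.00) / (£63,396.65 + £3,220.00) = 0.056347

5.63%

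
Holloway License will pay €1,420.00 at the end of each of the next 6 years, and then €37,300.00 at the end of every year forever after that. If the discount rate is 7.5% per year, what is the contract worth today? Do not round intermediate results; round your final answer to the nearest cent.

PV of 6-year annuity: €1,420.00 × [1 − (1+0.075)^−6] / 0.075 = 6665.26192
Perpetuity value at year 6: €37,300.00 / 0.075 = 497333.33333
PV of perpetuity: 497333.33333 / (1+0.075)^6 = 322252.86185
Total PV = 6665.26192 + 322252.86185 = 328918.12377

€328918.12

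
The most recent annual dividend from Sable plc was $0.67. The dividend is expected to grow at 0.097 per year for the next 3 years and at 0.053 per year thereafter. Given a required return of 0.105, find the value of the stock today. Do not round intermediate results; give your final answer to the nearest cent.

D_1 = 0.73499
D_2 = 0.80628
D_3 = 0.88449
Terminal value at year 3: TV = D_3×(1+g_2)/(r−g_2) = 0.93137/0.052 = 17.91100
P_0 = D_1/(1+r)^1 + D_2/(1+r)^2 + D_3/(1+r)^3 + TV/(1+r)^3
    = 0.66515 + 0.66033 + 0.65555 + 13.27495 = 15.25599

$15.26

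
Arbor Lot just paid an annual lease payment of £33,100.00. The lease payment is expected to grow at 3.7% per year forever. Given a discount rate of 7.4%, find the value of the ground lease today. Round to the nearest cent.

£927694.59

D₁ = D₀ × (1 + g) = £33,100.00 × 1.037 = £34,324.7000
Growing perpetuity: P = D₁ / (r − g) = £34,324.7000 / (0.074 − 0.037) = £927,694.59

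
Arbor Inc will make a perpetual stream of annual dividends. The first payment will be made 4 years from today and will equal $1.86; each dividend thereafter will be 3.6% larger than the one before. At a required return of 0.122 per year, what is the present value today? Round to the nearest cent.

Value at end of year 3: C₁ / (r − g) = $1.86 / (0.122 − 0.036) = $21.6279
Discount to today: PV = $21.6279 / (1 + 0.122)^3 = $21.6279 / 1.412468 = $15.31

$15.31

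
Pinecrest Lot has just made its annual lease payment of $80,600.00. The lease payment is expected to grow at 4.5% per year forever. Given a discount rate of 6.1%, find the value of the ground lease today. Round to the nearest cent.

D₁ = D₀ × (1 + g) = $80,600.00 × 1.045 = $84,227.0000
Growing perpetuity: P = D₁ / (r − g) = $84,227.0000 / (0.061 − 0.045) = $5,264,187.50

$5264187.50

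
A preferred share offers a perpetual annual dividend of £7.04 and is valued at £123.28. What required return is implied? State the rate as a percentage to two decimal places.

5.71%

P = C/r ⇒ r = C/P = £7.04/£123.28 = 0.057106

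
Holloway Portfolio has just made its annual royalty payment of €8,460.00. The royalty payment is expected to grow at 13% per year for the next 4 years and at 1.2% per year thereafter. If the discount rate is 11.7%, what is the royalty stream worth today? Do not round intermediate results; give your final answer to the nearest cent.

D_1 = 9559.80000
D_2 = 10802.57400
D_3 = 12206.90862
D_4 = 13793.80674
Terminal value at year 4: TV = D_4×(1+g_2)/(r−g_2) = 13959.33242/0.105 = 132946.02306
P_0 = D_1/(1+r)^1 + D_2/(1+r)^2 + D_3/(1+r)^3 + D_4/(1+r)^4 + TV/(1+r)^4
    = 8558.46016 + 8658.06623 + 8758.83155 + 8860.76961 + 85400.94137 = 120237.06893

€120237.07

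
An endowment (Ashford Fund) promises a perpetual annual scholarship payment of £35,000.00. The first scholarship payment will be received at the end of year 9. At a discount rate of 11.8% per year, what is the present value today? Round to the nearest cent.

Value at end of year 8: C / r = £35,000.00 / 0.118 = £296,610.1695
Discount to today: PV = £296,610.1695 / (1 + 0.118)^8 = £296,610.1695 / 2.440813 = £121,521.08

£121521.08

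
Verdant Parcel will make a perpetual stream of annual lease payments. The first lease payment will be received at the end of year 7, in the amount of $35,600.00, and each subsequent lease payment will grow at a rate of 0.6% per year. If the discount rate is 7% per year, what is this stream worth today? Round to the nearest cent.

$370652.86

Value at end of year 6: C₁ / (r − g) = $35,600.00 / (0.07 − 0.006) = $556,250.0000
Discount to today: PV = $556,250.0000 / (1 + 0.07)^6 = $556,250.0000 / 1.500730 = $370,652.86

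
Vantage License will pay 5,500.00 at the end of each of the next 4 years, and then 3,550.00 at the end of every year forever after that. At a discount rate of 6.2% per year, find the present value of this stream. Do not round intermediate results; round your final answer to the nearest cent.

PV of 4-year annuity: 5,500.00 × [1 − (1+0.062)^−4] / 0.062 = 18971.12425
Perpetuity value at year 4: 3,550.00 / 0.062 = 57258.06452
PV of perpetuity: 57258.06452 / (1+0.062)^4 = 45013.06613
Total PV = 18971.12425 + 45013.06613 = 63984.19039

63984.19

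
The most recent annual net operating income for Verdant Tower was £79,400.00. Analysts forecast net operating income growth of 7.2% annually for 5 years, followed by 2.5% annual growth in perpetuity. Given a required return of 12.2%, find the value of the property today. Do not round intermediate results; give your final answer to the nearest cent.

D_1 = 85116.80000
D_2 = 91245.20960
D_3 = 97814.86469
D_4 = 104857.53495
D_5 = 112407.27747
Terminal value at year 5: TV = D_5×(1+g_2)/(r−g_2) = 115217.45940/0.097 = 1187808.85981
P_0 = D_1/(1+r)^1 + D_2/(1+r)^2 + D_3/(1+r)^3 + D_4/(1+r)^4 + D_5/(1+r)^5 + TV/(1+r)^5
    = 75861.67558 + 72481.03050 + 69251.03805 + 66164.98466 + 63216.45594 + 668008.94159 = 1014984.12632

£1014984.13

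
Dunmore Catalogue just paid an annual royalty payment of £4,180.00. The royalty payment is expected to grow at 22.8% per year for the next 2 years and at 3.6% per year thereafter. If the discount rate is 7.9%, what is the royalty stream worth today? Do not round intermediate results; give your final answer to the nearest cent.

£140614.56

D_1 = 5133.04000
D_2 = 6303.37312
Terminal value at year 2: TV = D_2×(1+g_2)/(r−g_2) = 6530.29455/0.043 = 151867.31517
P_0 = D_1/(1+r)^1 + D_2/(1+r)^2 + TV/(1+r)^2
    = 4757.21965 + 5414.14803 + 130443.19447 = 140614.56215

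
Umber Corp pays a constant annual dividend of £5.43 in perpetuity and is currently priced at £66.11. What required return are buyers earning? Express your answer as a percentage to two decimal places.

P = C/r ⇒ r = C/P = £5.43/£66.11 = 0.082136

8.21%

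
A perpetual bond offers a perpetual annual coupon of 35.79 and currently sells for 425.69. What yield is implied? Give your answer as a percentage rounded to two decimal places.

8.41%

P = C/r ⇒ r = C/P = 35.79/425.69 = 0.084075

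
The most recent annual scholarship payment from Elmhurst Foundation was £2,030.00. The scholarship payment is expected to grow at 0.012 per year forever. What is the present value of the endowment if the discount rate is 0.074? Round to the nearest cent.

D₁ = D₀ × (1 + g) = £2,030.00 × 1.012 = £2,054.3600
Growing perpetuity: P = D₁ / (r − g) = £2,054.3600 / (0.074 − 0.012) = £33,134.84

£33134.84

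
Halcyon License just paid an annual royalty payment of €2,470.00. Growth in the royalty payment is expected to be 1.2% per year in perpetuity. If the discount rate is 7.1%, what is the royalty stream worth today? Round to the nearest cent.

€42366.78

D₁ = D₀ × (1 + g) = €2,470.00 × 1.012 = €2,499.6400
Growing perpetuity: P = D₁ / (r − g) = €2,499.6400 / (0.071 − 0.012) = €42,366.78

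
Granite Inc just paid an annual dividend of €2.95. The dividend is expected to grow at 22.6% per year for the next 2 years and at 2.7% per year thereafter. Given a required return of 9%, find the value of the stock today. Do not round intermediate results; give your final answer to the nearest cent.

€67.89

D_1 = 3.61670
D_2 = 4.43407
Terminal value at year 2: TV = D_2×(1+g_2)/(r−g_2) = 4.55379/0.063 = 72.28245
P_0 = D_1/(1+r)^1 + D_2/(1+r)^2 + TV/(1+r)^2
    = 3.31807 + 3.73207 + 60.83869 = 67.88884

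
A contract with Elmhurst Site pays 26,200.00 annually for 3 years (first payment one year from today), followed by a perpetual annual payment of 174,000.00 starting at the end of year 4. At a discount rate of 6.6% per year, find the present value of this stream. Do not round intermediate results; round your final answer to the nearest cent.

PV of 3-year annuity: 26,200.00 × [1 − (1+0.066)^−3] / 0.066 = 69262.67927
Perpetuity value at year 3: 174,000.00 / 0.066 = 2636363.63636
PV of perpetuity: 2636363.63636 / (1+0.066)^3 = 2176374.85038
Total PV = 69262.67927 + 2176374.85038 = 2245637.52965

2245637.53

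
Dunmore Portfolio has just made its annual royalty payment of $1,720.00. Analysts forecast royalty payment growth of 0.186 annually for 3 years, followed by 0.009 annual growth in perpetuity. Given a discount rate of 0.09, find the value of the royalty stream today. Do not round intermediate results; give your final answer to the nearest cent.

$33723.47

D_1 = 2039.92000
D_2 = 2419.34512
D_3 = 2869.34331
Terminal value at year 3: TV = D_3×(1+g_2)/(r−g_2) = 2895.16740/0.081 = 35742.80743
P_0 = D_1/(1+r)^1 + D_2/(1+r)^2 + D_3/(1+r)^3 + TV/(1+r)^3
    = 1871.48624 + 2036.31438 + 2215.65950 + 27600.00543 = 33723.46556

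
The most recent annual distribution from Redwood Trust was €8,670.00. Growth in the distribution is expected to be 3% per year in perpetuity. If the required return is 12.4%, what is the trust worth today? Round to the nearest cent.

€95001.06

D₁ = D₀ × (1 + g) = €8,670.00 × 1.03 = €8,930.1000
Growing perpetuity: P = D₁ / (r − g) = €8,930.1000 / (0.124 − 0.03) = €95,001.06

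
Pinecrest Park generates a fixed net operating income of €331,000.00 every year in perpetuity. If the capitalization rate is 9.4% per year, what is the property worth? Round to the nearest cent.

€3521276.60

Level perpetuity: PV = C / r = €331,000.00 / 0.094 = €3,521,276.60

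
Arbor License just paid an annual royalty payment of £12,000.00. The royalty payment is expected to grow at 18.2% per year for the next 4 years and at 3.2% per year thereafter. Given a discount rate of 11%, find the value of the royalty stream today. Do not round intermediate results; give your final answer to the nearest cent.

£260452.89

D_1 = 14184.00000
D_2 = 16765.48800
D_3 = 19816.80682
D_4 = 23423.46566
Terminal value at year 4: TV = D_4×(1+g_2)/(r−g_2) = 24173.01656/0.078 = 309910.46869
P_0 = D_1/(1+r)^1 + D_2/(1+r)^2 + D_3/(1+r)^3 + D_4/(1+r)^4 + TV/(1+r)^4
    = 12778.37838 + 13607.24617 + 14489.87835 + 15429.76235 + 204147.62494 = 260452.89018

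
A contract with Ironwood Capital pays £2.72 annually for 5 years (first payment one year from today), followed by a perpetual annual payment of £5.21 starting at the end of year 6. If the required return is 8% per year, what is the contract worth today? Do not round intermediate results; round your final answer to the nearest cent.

£55.18

PV of 5-year annuity: £2.72 × [1 − (1+0.08)^−5] / 0.08 = 10.86017
Perpetuity value at year 5: £5.21 / 0.08 = 65.12500
PV of perpetuity: 65.12500 / (1+0.08)^5 = 44.32298
Total PV = 10.86017 + 44.32298 = 55.18315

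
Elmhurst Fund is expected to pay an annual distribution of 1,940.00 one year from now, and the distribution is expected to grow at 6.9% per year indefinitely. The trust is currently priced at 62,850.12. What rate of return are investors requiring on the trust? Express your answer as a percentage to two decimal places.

P = D₁/(r − g) ⇒ r = D₁/P + g = 1,940.0000/62,850.12 + 0.069 = 0.030867 + 0.069 = 0.099867

9.99%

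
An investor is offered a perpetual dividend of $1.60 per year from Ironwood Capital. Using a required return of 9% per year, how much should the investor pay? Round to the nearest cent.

$17.78

Level perpetuity: PV = C / r = $1.60 / 0.09 = $17.78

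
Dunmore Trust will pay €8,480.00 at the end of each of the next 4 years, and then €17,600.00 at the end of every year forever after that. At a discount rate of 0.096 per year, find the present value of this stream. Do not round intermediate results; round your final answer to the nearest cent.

€154172.05

PV of 4-year annuity: €8,480.00 × [1 − (1+0.096)^−4] / 0.096 = 27114.87302
Perpetuity value at year 4: €17,600.00 / 0.096 = 183333.33333
PV of perpetuity: 183333.33333 / (1+0.096)^4 = 127057.18179
Total PV = 27114.87302 + 127057.18179 = 154172.05481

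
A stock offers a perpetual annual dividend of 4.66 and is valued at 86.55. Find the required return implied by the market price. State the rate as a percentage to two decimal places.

P = C/r ⇒ r = C/P = 4.66/86.55 = 0.053842

5.38%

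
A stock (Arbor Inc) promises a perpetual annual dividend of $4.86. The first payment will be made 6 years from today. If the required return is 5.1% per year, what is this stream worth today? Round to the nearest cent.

$74.31

Value at end of year 5: C / r = $4.86 / 0.051 = $95.2941
Discount to today: PV = $95.2941 / (1 + 0.051)^5 = $95.2941 / 1.282371 = $74.31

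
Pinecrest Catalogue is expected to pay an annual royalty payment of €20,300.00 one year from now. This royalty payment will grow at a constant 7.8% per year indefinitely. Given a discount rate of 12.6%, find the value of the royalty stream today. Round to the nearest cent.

Growing perpetuity: P = D₁ / (r − g) = €20,300.0000 / (0.126 − 0.078) = €422,916.67

€422916.67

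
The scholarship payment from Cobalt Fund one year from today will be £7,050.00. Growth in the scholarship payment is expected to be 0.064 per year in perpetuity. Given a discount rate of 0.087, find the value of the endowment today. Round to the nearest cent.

£306521.74

Growing perpetuity: P = D₁ / (r − g) = £7,050.0000 / (0.087 − 0.064) = £306,521.74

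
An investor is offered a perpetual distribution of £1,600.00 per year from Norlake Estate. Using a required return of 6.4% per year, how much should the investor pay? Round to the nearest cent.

£25000.00

Level perpetuity: PV = C / r = £1,600.00 / 0.064 = £25,000.00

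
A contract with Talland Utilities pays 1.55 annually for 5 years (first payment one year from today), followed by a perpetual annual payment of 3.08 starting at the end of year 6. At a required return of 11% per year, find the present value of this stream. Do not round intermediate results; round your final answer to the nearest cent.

PV of 5-year annuity: 1.55 × [1 − (1+0.11)^−5] / 0.11 = 5.72864
Perpetuity value at year 5: 3.08 / 0.11 = 28.00000
PV of perpetuity: 28.00000 / (1+0.11)^5 = 16.61664
Total PV = 5.72864 + 16.61664 = 22.34528

22.35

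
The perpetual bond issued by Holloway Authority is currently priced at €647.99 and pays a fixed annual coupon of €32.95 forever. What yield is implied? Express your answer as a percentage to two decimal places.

5.08%

P = C/r ⇒ r = C/P = €32.95/€647.99 = 0.050850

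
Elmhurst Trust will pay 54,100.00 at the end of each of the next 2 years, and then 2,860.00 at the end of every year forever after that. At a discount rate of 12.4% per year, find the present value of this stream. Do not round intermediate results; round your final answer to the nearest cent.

109209.70

PV of 2-year annuity: 54,100.00 × [1 − (1+0.124)^−2] / 0.124 = 90953.44537
Perpetuity value at year 2: 2,860.00 / 0.124 = 23064.51613
PV of perpetuity: 23064.51613 / (1+0.124)^2 = 18256.25636
Total PV = 90953.44537 + 18256.25636 = 109209.70173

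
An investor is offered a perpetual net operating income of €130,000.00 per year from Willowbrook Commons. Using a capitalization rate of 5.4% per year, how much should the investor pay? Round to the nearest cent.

€2407407.41

Level perpetuity: PV = C / r = €130,000.00 / 0.054 = €2,407,407.41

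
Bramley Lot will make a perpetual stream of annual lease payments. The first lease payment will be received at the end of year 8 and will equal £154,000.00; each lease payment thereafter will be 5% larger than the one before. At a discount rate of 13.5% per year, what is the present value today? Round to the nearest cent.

£746673.55

Value at end of year 7: C₁ / (r − g) = £154,000.00 / (0.135 − 0.05) = £1,811,764.7059
Discount to today: PV = £1,811,764.7059 / (1 + 0.135)^7 = £1,811,764.7059 / 2.426448 = £746,673.55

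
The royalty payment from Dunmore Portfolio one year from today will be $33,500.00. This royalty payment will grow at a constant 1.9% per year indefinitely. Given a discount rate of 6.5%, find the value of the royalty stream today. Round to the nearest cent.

Growing perpetuity: P = D₁ / (r − g) = $33,500.0000 / (0.065 − 0.019) = $728,260.87

$728260.87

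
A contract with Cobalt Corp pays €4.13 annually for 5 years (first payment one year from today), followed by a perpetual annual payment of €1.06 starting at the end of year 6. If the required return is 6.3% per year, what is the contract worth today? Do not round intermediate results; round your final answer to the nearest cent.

PV of 5-year annuity: €4.13 × [1 − (1+0.063)^−5] / 0.063 = 17.25599
Perpetuity value at year 5: €1.06 / 0.063 = 16.82540
PV of perpetuity: 16.82540 / (1+0.063)^5 = 12.39650
Total PV = 17.25599 + 12.39650 = 29.65249

€29.65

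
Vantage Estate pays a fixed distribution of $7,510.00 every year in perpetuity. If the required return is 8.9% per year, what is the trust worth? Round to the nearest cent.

Level perpetuity: PV = C / r = $7,510.00 / 0.089 = $84,382.02

$84382.02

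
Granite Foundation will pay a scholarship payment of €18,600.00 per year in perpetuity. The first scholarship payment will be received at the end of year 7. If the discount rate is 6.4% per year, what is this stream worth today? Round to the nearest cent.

Value at end of year 6: C / r = €18,600.00 / 0.064 = €290,625.0000
Discount to today: PV = €290,625.0000 / (1 + 0.064)^6 = €290,625.0000 / 1.450941 = €200,301.04

€200301.04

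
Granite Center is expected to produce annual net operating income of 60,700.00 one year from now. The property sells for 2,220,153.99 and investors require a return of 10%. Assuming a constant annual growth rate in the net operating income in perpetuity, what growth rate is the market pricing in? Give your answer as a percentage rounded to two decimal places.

P = D₁/(r−g) ⇒ g = r − D₁/P = 0.1 − 60,700.00/2,220,153.99 = 0.072660

7.27%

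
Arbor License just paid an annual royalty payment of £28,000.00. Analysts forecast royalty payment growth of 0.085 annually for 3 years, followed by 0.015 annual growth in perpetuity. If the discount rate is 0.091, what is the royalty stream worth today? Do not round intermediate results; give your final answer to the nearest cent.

D_1 = 30380.00000
D_2 = 32962.30000
D_3 = 35764.09550
Terminal value at year 3: TV = D_3×(1+g_2)/(r−g_2) = 36300.55693/0.076 = 477638.90701
P_0 = D_1/(1+r)^1 + D_2/(1+r)^2 + D_3/(1+r)^3 + TV/(1+r)^3
    = 27846.01283 + 27692.87252 + 27540.57442 + 367811.61885 = 450891.07862

£450891.08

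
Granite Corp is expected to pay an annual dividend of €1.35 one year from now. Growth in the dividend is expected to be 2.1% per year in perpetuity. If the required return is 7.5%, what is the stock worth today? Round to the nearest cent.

€25.00

Growing perpetuity: P = D₁ / (r − g) = €1.3500 / (0.075 − 0.021) = €25.00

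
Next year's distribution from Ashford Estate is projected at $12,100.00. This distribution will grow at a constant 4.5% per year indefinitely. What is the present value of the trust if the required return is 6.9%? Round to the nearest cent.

$504166.67

Growing perpetuity: P = D₁ / (r − g) = $12,100.0000 / (0.069 − 0.045) = $504,166.67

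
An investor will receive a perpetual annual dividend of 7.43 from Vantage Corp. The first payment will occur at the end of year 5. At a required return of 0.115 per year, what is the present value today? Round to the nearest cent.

41.80

Value at end of year 4: C / r = 7.43 / 0.115 = 64.6087
Discount to today: PV = 64.6087 / (1 + 0.115)^4 = 64.6087 / 1.545608 = 41.80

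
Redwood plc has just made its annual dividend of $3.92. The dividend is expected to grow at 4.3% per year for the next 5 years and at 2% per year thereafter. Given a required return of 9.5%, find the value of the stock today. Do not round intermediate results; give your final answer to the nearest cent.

D_1 = 4.08856
D_2 = 4.26437
D_3 = 4.44774
D_4 = 4.63899
D_5 = 4.83847
Terminal value at year 5: TV = D_5×(1+g_2)/(r−g_2) = 4.93523/0.075 = 65.80312
P_0 = D_1/(1+r)^1 + D_2/(1+r)^2 + D_3/(1+r)^3 + D_4/(1+r)^4 + D_5/(1+r)^5 + TV/(1+r)^5
    = 3.73384 + 3.55653 + 3.38764 + 3.22676 + 3.07353 + 41.79997 = 58.77826

$58.78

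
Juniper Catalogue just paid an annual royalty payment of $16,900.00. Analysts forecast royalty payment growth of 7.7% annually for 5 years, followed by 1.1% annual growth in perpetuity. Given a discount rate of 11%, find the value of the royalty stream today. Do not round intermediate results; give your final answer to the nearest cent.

D_1 = 18201.30000
D_2 = 19602.80010
D_3 = 21112.21571
D_4 = 22737.85632
D_5 = 24488.67125
Terminal value at year 5: TV = D_5×(1+g_2)/(r−g_2) = 24758.04664/0.099 = 250081.27917
P_0 = D_1/(1+r)^1 + D_2/(1+r)^2 + D_3/(1+r)^3 + D_4/(1+r)^4 + D_5/(1+r)^5 + TV/(1+r)^5
    = 16397.56757 + 15910.07232 + 15437.07017 + 14978.13024 + 14532.83448 + 148411.06724 = 225666.74201

$225666.74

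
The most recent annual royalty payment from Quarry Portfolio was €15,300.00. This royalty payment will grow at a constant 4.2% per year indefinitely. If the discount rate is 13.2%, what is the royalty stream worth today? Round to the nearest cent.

D₁ = D₀ × (1 + g) = €15,300.00 × 1.042 = €15,942.6000
Growing perpetuity: P = D₁ / (r − g) = €15,942.6000 / (0.132 − 0.042) = €177,140.00

€177140.00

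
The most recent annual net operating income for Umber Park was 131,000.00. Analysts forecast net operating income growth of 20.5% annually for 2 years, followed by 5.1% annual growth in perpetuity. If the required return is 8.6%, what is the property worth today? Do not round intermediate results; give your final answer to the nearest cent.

5149702.71

D_1 = 157855.00000
D_2 = 190215.27500
Terminal value at year 2: TV = D_2×(1+g_2)/(r−g_2) = 199916.25403/0.035 = 5711892.97214
P_0 = D_1/(1+r)^1 + D_2/(1+r)^2 + TV/(1+r)^2
    = 145354.51197 + 161281.94008 + 4843066.25776 = 5149702.70981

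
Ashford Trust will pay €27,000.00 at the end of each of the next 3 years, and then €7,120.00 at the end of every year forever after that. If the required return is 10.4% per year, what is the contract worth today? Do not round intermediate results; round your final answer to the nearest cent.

€117554.07

PV of 3-year annuity: €27,000.00 × [1 − (1+0.104)^−3] / 0.104 = 66674.97123
Perpetuity value at year 3: €7,120.00 / 0.104 = 68461.53846
PV of perpetuity: 68461.53846 / (1+0.104)^3 = 50879.10160
Total PV = 66674.97123 + 50879.10160 = 117554.07284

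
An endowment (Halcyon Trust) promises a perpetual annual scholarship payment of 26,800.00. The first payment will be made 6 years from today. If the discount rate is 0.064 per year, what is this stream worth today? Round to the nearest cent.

307076.57

Value at end of year 5: C / r = 26,800.00 / 0.064 = 418,750.0000
Discount to today: PV = 418,750.0000 / (1 + 0.064)^5 = 418,750.0000 / 1.363666 = 307,076.57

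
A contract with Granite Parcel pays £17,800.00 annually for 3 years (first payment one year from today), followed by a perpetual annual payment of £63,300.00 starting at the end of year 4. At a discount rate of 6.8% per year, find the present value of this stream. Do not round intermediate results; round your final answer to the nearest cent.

PV of 3-year annuity: £17,800.00 × [1 − (1+0.068)^−3] / 0.068 = 46884.04476
Perpetuity value at year 3: £63,300.00 / 0.068 = 930882.35294
PV of perpetuity: 930882.35294 / (1+0.068)^3 = 764154.26119
Total PV = 46884.04476 + 764154.26119 = 811038.30595

£811038.31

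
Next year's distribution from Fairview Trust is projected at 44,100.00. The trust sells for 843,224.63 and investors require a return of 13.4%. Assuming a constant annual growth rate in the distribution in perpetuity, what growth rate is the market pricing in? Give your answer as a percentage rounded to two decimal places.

8.17%

P = D₁/(r−g) ⇒ g = r − D₁/P = 0.134 − 44,100.00/843,224.63 = 0.081701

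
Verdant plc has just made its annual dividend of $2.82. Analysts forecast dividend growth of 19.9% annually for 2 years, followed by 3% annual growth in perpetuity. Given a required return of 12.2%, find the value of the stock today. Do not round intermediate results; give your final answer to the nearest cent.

D_1 = 3.38118
D_2 = 4.05403
Terminal value at year 2: TV = D_2×(1+g_2)/(r−g_2) = 4.17566/0.092 = 45.38756
P_0 = D_1/(1+r)^1 + D_2/(1+r)^2 + TV/(1+r)^2
    = 3.01353 + 3.22034 + 36.05381 = 42.28768

$42.29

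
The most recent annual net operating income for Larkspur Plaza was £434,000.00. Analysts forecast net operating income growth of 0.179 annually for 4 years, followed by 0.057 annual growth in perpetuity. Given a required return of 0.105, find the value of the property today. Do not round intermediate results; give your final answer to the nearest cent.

£14432724.40

D_1 = 511686.00000
D_2 = 603277.79400
D_3 = 711264.51913
D_4 = 838580.86805
Terminal value at year 4: TV = D_4×(1+g_2)/(r−g_2) = 886379.97753/0.048 = 18466249.53184
P_0 = D_1/(1+r)^1 + D_2/(1+r)^2 + D_3/(1+r)^3 + D_4/(1+r)^4 + TV/(1+r)^4
    = 463064.25339 + 494074.89118 + 527162.25946 + 562465.43339 + 12385957.56448 = 14432724.40190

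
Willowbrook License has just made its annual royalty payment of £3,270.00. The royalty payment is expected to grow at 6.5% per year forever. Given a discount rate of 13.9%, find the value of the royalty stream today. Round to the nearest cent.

£47061.49

D₁ = D₀ × (1 + g) = £3,270.00 × 1.065 = £3,482.5500
Growing perpetuity: P = D₁ / (r − g) = £3,482.5500 / (0.139 − 0.065) = £47,061.49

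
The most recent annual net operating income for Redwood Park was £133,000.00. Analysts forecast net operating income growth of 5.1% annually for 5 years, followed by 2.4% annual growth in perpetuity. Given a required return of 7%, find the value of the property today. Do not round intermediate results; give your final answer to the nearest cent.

£3337403.66

D_1 = 139783.00000
D_2 = 146911.93300
D_3 = 154404.44158
D_4 = 162279.06810
D_5 = 170555.30058
Terminal value at year 5: TV = D_5×(1+g_2)/(r−g_2) = 174648.62779/0.046 = 3796709.29980
P_0 = D_1/(1+r)^1 + D_2/(1+r)^2 + D_3/(1+r)^3 + D_4/(1+r)^4 + D_5/(1+r)^5 + TV/(1+r)^5
    = 130638.31776 + 128318.57193 + 126040.01785 + 123801.92407 + 121603.57215 + 2707001.25828 = 3337403.66203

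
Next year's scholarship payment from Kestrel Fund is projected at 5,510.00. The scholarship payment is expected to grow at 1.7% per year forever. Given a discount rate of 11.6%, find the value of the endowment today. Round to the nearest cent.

Growing perpetuity: P = D₁ / (r − g) = 5,510.0000 / (0.116 − 0.017) = 55,656.57

55656.57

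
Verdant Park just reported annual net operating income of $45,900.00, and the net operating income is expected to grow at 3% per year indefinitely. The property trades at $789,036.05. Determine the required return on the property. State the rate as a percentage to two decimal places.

D₁ = $45,900.00 × 1.03 = $47,277.0000
P = D₁/(r − g) ⇒ r = D₁/P + g = $47,277.0000/$789,036.05 + 0.03 = 0.059917 + 0.03 = 0.089917

8.99%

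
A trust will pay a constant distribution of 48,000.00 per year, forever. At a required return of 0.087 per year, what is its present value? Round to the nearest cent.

551724.14

Level perpetuity: PV = C / r = 48,000.00 / 0.087 = 551,724.14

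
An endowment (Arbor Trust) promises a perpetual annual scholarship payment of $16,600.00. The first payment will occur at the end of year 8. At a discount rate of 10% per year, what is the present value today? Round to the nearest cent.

Value at end of year 7: C / r = $16,600.00 / 0.1 = $166,000.0000
Discount to today: PV = $166,000.0000 / (1 + 0.1)^7 = $166,000.0000 / 1.948717 = $85,184.25

$85184.25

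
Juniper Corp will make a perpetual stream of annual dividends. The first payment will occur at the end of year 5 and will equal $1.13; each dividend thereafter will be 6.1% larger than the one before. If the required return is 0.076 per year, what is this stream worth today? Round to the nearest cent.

$56.20

Value at end of year 4: C₁ / (r − g) = $1.13 / (0.076 − 0.061) = $75.3333
Discount to today: PV = $75.3333 / (1 + 0.076)^4 = $75.3333 / 1.340445 = $56.20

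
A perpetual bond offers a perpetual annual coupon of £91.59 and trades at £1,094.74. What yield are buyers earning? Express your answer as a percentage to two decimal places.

P = C/r ⇒ r = C/P = £91.59/£1,094.74 = 0.083664

8.37%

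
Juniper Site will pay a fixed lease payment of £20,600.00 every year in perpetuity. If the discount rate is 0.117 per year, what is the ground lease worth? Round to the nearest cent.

£176068.38

Level perpetuity: PV = C / r = £20,600.00 / 0.117 = £176,068.38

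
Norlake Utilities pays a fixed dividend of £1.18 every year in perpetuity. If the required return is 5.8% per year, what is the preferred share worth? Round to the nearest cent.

Level perpetuity: PV = C / r = £1.18 / 0.058 = £20.34

£20.34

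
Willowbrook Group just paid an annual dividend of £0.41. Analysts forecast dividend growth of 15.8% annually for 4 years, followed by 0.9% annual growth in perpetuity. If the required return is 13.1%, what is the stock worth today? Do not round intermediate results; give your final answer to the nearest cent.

D_1 = 0.47478
D_2 = 0.54980
D_3 = 0.63666
D_4 = 0.73726
Terminal value at year 4: TV = D_4×(1+g_2)/(r−g_2) = 0.74389/0.122 = 6.09747
P_0 = D_1/(1+r)^1 + D_2/(1+r)^2 + D_3/(1+r)^3 + D_4/(1+r)^4 + TV/(1+r)^4
    = 0.41979 + 0.42981 + 0.44007 + 0.45058 + 3.72648 = 5.46672

£5.47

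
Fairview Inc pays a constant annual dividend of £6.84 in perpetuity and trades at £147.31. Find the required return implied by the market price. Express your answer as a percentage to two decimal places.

4.64%

P = C/r ⇒ r = C/P = £6.84/£147.31 = 0.046433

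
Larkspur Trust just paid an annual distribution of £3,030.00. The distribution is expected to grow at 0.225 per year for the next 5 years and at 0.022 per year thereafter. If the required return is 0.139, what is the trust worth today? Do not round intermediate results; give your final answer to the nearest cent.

£57033.70

D_1 = 3711.75000
D_2 = 4546.89375
D_3 = 5569.94484
D_4 = 6823.18243
D_5 = 8358.39848
Terminal value at year 5: TV = D_5×(1+g_2)/(r−g_2) = 8542.28325/0.117 = 73010.96793
P_0 = D_1/(1+r)^1 + D_2/(1+r)^2 + D_3/(1+r)^3 + D_4/(1+r)^4 + D_5/(1+r)^5 + TV/(1+r)^5
    = 3258.77963 + 3504.83323 + 3769.46506 + 4054.07788 + 4360.18033 + 38086.36154 = 57033.69767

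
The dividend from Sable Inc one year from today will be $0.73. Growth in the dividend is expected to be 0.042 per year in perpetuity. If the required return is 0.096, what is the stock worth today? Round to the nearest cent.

Growing perpetuity: P = D₁ / (r − g) = $0.7300 / (0.096 − 0.042) = $13.52

$13.52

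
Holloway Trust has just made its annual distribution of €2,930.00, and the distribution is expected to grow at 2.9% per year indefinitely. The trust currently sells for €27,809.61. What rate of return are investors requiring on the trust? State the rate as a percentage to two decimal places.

D₁ = €2,930.00 × 1.029 = €3,014.9700
P = D₁/(r − g) ⇒ r = D₁/P + g = €3,014.9700/€27,809.61 + 0.029 = 0.108415 + 0.029 = 0.137415

13.74%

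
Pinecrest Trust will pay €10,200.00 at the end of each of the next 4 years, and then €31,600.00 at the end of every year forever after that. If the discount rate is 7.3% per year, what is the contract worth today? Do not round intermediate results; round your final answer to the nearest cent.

€360878.62

PV of 4-year annuity: €10,200.00 × [1 − (1+0.073)^−4] / 0.073 = 34316.85009
Perpetuity value at year 4: €31,600.00 / 0.073 = 432876.71233
PV of perpetuity: 432876.71233 / (1+0.073)^4 = 326561.76499
Total PV = 34316.85009 + 326561.76499 = 360878.61508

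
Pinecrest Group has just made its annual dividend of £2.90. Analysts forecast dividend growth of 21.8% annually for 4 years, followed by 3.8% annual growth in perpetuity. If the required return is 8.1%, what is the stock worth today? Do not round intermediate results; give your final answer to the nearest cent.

D_1 = 3.53220
D_2 = 4.30222
D_3 = 5.24010
D_4 = 6.38245
Terminal value at year 4: TV = D_4×(1+g_2)/(r−g_2) = 6.62498/0.043 = 154.06928
P_0 = D_1/(1+r)^1 + D_2/(1+r)^2 + D_3/(1+r)^3 + D_4/(1+r)^4 + TV/(1+r)^4
    = 3.26753 + 3.68164 + 4.14823 + 4.67395 + 112.82706 = 128.59841

£128.60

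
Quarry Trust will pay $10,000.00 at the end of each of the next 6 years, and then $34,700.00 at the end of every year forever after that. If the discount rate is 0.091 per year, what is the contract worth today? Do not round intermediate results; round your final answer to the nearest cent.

PV of 6-year annuity: $10,000.00 × [1 − (1+0.091)^−6] / 0.091 = 44725.75441
Perpetuity value at year 6: $34,700.00 / 0.091 = 381318.68132
PV of perpetuity: 381318.68132 / (1+0.091)^6 = 226120.31352
Total PV = 44725.75441 + 226120.31352 = 270846.06793

$270846.07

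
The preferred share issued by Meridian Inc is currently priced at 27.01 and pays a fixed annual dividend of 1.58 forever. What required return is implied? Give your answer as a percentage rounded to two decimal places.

P = C/r ⇒ r = C/P = 1.58/27.01 = 0.058497

5.85%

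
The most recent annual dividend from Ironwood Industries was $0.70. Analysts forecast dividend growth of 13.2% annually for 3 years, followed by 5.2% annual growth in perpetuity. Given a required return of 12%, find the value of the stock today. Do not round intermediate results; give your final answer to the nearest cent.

$13.33

D_1 = 0.79240
D_2 = 0.89700
D_3 = 1.01540
Terminal value at year 3: TV = D_3×(1+g_2)/(r−g_2) = 1.06820/0.068 = 15.70884
P_0 = D_1/(1+r)^1 + D_2/(1+r)^2 + D_3/(1+r)^3 + TV/(1+r)^3
    = 0.70750 + 0.71508 + 0.72274 + 11.18124 = 13.32657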